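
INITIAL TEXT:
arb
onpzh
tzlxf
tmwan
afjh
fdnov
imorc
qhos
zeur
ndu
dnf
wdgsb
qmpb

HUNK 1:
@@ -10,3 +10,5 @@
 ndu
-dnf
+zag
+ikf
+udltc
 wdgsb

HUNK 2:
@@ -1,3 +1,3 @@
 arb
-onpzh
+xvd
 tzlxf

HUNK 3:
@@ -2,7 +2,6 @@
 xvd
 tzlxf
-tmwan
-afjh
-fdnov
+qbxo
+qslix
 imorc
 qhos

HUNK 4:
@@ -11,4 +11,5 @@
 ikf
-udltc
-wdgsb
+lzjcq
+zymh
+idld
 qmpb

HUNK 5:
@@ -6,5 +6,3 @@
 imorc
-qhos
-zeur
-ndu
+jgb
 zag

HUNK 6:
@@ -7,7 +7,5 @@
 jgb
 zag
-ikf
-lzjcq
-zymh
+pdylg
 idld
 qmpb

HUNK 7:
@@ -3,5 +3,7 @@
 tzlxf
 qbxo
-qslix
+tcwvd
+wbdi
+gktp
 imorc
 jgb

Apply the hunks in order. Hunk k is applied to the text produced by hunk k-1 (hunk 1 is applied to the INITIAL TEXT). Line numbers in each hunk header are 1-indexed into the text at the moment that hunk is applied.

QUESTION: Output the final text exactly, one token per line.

Hunk 1: at line 10 remove [dnf] add [zag,ikf,udltc] -> 15 lines: arb onpzh tzlxf tmwan afjh fdnov imorc qhos zeur ndu zag ikf udltc wdgsb qmpb
Hunk 2: at line 1 remove [onpzh] add [xvd] -> 15 lines: arb xvd tzlxf tmwan afjh fdnov imorc qhos zeur ndu zag ikf udltc wdgsb qmpb
Hunk 3: at line 2 remove [tmwan,afjh,fdnov] add [qbxo,qslix] -> 14 lines: arb xvd tzlxf qbxo qslix imorc qhos zeur ndu zag ikf udltc wdgsb qmpb
Hunk 4: at line 11 remove [udltc,wdgsb] add [lzjcq,zymh,idld] -> 15 lines: arb xvd tzlxf qbxo qslix imorc qhos zeur ndu zag ikf lzjcq zymh idld qmpb
Hunk 5: at line 6 remove [qhos,zeur,ndu] add [jgb] -> 13 lines: arb xvd tzlxf qbxo qslix imorc jgb zag ikf lzjcq zymh idld qmpb
Hunk 6: at line 7 remove [ikf,lzjcq,zymh] add [pdylg] -> 11 lines: arb xvd tzlxf qbxo qslix imorc jgb zag pdylg idld qmpb
Hunk 7: at line 3 remove [qslix] add [tcwvd,wbdi,gktp] -> 13 lines: arb xvd tzlxf qbxo tcwvd wbdi gktp imorc jgb zag pdylg idld qmpb

Answer: arb
xvd
tzlxf
qbxo
tcwvd
wbdi
gktp
imorc
jgb
zag
pdylg
idld
qmpb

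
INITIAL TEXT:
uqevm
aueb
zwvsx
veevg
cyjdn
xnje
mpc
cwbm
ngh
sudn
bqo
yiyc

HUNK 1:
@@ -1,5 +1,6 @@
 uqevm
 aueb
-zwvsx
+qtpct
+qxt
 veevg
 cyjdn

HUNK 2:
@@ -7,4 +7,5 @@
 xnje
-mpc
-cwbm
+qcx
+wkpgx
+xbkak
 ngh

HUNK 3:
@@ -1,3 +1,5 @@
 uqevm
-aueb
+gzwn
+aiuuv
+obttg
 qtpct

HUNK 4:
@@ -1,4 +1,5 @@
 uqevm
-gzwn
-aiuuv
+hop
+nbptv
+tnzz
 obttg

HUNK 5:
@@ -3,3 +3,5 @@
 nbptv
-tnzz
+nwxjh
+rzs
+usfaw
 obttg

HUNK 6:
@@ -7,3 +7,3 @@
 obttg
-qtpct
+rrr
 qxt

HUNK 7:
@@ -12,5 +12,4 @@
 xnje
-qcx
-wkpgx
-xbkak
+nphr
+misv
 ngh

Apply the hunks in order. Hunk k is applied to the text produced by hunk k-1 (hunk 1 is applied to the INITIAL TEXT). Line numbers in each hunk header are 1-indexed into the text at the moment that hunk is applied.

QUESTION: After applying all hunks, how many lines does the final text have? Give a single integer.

Hunk 1: at line 1 remove [zwvsx] add [qtpct,qxt] -> 13 lines: uqevm aueb qtpct qxt veevg cyjdn xnje mpc cwbm ngh sudn bqo yiyc
Hunk 2: at line 7 remove [mpc,cwbm] add [qcx,wkpgx,xbkak] -> 14 lines: uqevm aueb qtpct qxt veevg cyjdn xnje qcx wkpgx xbkak ngh sudn bqo yiyc
Hunk 3: at line 1 remove [aueb] add [gzwn,aiuuv,obttg] -> 16 lines: uqevm gzwn aiuuv obttg qtpct qxt veevg cyjdn xnje qcx wkpgx xbkak ngh sudn bqo yiyc
Hunk 4: at line 1 remove [gzwn,aiuuv] add [hop,nbptv,tnzz] -> 17 lines: uqevm hop nbptv tnzz obttg qtpct qxt veevg cyjdn xnje qcx wkpgx xbkak ngh sudn bqo yiyc
Hunk 5: at line 3 remove [tnzz] add [nwxjh,rzs,usfaw] -> 19 lines: uqevm hop nbptv nwxjh rzs usfaw obttg qtpct qxt veevg cyjdn xnje qcx wkpgx xbkak ngh sudn bqo yiyc
Hunk 6: at line 7 remove [qtpct] add [rrr] -> 19 lines: uqevm hop nbptv nwxjh rzs usfaw obttg rrr qxt veevg cyjdn xnje qcx wkpgx xbkak ngh sudn bqo yiyc
Hunk 7: at line 12 remove [qcx,wkpgx,xbkak] add [nphr,misv] -> 18 lines: uqevm hop nbptv nwxjh rzs usfaw obttg rrr qxt veevg cyjdn xnje nphr misv ngh sudn bqo yiyc
Final line count: 18

Answer: 18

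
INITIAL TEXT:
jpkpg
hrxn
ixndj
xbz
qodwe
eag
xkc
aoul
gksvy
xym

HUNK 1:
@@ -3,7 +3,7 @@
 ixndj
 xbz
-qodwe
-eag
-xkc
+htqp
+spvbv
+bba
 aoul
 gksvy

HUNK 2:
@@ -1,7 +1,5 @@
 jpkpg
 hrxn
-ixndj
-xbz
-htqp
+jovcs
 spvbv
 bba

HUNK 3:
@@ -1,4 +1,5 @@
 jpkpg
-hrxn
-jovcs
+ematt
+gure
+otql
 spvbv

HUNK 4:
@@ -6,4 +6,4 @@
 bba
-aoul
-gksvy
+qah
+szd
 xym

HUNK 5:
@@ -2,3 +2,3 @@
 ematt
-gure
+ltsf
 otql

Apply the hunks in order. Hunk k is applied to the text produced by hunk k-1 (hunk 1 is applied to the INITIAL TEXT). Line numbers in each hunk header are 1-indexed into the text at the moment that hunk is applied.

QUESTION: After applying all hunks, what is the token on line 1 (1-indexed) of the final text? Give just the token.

Answer: jpkpg

Derivation:
Hunk 1: at line 3 remove [qodwe,eag,xkc] add [htqp,spvbv,bba] -> 10 lines: jpkpg hrxn ixndj xbz htqp spvbv bba aoul gksvy xym
Hunk 2: at line 1 remove [ixndj,xbz,htqp] add [jovcs] -> 8 lines: jpkpg hrxn jovcs spvbv bba aoul gksvy xym
Hunk 3: at line 1 remove [hrxn,jovcs] add [ematt,gure,otql] -> 9 lines: jpkpg ematt gure otql spvbv bba aoul gksvy xym
Hunk 4: at line 6 remove [aoul,gksvy] add [qah,szd] -> 9 lines: jpkpg ematt gure otql spvbv bba qah szd xym
Hunk 5: at line 2 remove [gure] add [ltsf] -> 9 lines: jpkpg ematt ltsf otql spvbv bba qah szd xym
Final line 1: jpkpg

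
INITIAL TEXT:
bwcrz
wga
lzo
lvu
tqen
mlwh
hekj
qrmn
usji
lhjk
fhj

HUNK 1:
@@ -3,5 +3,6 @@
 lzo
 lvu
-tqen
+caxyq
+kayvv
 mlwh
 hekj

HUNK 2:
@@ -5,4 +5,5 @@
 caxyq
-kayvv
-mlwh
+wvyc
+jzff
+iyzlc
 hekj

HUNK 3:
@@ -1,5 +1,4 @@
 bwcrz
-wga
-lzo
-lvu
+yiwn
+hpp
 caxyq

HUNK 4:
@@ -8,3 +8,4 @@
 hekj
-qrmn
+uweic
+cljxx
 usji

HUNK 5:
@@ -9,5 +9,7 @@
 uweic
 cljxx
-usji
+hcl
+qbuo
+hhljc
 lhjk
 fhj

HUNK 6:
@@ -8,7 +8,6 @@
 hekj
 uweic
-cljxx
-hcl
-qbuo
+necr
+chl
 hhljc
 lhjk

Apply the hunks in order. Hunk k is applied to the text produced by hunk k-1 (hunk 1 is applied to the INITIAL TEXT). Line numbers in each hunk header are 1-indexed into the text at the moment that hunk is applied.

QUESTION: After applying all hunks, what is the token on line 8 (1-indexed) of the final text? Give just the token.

Answer: hekj

Derivation:
Hunk 1: at line 3 remove [tqen] add [caxyq,kayvv] -> 12 lines: bwcrz wga lzo lvu caxyq kayvv mlwh hekj qrmn usji lhjk fhj
Hunk 2: at line 5 remove [kayvv,mlwh] add [wvyc,jzff,iyzlc] -> 13 lines: bwcrz wga lzo lvu caxyq wvyc jzff iyzlc hekj qrmn usji lhjk fhj
Hunk 3: at line 1 remove [wga,lzo,lvu] add [yiwn,hpp] -> 12 lines: bwcrz yiwn hpp caxyq wvyc jzff iyzlc hekj qrmn usji lhjk fhj
Hunk 4: at line 8 remove [qrmn] add [uweic,cljxx] -> 13 lines: bwcrz yiwn hpp caxyq wvyc jzff iyzlc hekj uweic cljxx usji lhjk fhj
Hunk 5: at line 9 remove [usji] add [hcl,qbuo,hhljc] -> 15 lines: bwcrz yiwn hpp caxyq wvyc jzff iyzlc hekj uweic cljxx hcl qbuo hhljc lhjk fhj
Hunk 6: at line 8 remove [cljxx,hcl,qbuo] add [necr,chl] -> 14 lines: bwcrz yiwn hpp caxyq wvyc jzff iyzlc hekj uweic necr chl hhljc lhjk fhj
Final line 8: hekj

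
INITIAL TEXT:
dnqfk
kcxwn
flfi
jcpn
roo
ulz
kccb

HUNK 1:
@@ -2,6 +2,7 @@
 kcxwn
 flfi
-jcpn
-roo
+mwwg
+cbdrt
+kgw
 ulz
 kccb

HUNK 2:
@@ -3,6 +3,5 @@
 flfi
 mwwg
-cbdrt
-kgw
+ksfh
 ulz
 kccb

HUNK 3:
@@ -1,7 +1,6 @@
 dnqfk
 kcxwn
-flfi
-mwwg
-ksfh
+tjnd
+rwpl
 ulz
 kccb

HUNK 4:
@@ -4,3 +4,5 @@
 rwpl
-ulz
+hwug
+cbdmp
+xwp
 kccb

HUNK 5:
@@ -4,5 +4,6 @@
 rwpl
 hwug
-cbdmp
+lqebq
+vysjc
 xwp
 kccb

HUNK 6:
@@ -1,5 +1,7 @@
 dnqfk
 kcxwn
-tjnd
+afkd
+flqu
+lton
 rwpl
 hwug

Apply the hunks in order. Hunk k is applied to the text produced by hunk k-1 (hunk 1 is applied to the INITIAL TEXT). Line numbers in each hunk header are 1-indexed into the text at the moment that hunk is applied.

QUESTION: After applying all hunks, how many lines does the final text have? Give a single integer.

Hunk 1: at line 2 remove [jcpn,roo] add [mwwg,cbdrt,kgw] -> 8 lines: dnqfk kcxwn flfi mwwg cbdrt kgw ulz kccb
Hunk 2: at line 3 remove [cbdrt,kgw] add [ksfh] -> 7 lines: dnqfk kcxwn flfi mwwg ksfh ulz kccb
Hunk 3: at line 1 remove [flfi,mwwg,ksfh] add [tjnd,rwpl] -> 6 lines: dnqfk kcxwn tjnd rwpl ulz kccb
Hunk 4: at line 4 remove [ulz] add [hwug,cbdmp,xwp] -> 8 lines: dnqfk kcxwn tjnd rwpl hwug cbdmp xwp kccb
Hunk 5: at line 4 remove [cbdmp] add [lqebq,vysjc] -> 9 lines: dnqfk kcxwn tjnd rwpl hwug lqebq vysjc xwp kccb
Hunk 6: at line 1 remove [tjnd] add [afkd,flqu,lton] -> 11 lines: dnqfk kcxwn afkd flqu lton rwpl hwug lqebq vysjc xwp kccb
Final line count: 11

Answer: 11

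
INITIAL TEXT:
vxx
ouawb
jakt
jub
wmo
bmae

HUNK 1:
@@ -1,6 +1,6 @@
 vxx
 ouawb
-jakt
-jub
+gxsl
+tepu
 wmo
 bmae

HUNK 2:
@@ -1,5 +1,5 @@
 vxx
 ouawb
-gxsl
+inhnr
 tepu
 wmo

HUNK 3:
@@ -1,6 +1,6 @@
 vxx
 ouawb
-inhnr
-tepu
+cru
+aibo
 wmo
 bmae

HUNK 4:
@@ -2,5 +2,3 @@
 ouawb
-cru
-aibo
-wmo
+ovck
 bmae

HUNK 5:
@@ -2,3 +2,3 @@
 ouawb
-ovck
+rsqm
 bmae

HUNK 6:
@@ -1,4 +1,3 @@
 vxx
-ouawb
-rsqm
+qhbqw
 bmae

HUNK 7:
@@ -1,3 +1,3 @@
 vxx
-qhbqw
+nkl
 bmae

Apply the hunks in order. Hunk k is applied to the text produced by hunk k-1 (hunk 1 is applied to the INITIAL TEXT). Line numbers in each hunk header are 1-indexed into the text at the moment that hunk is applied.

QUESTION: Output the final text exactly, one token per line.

Answer: vxx
nkl
bmae

Derivation:
Hunk 1: at line 1 remove [jakt,jub] add [gxsl,tepu] -> 6 lines: vxx ouawb gxsl tepu wmo bmae
Hunk 2: at line 1 remove [gxsl] add [inhnr] -> 6 lines: vxx ouawb inhnr tepu wmo bmae
Hunk 3: at line 1 remove [inhnr,tepu] add [cru,aibo] -> 6 lines: vxx ouawb cru aibo wmo bmae
Hunk 4: at line 2 remove [cru,aibo,wmo] add [ovck] -> 4 lines: vxx ouawb ovck bmae
Hunk 5: at line 2 remove [ovck] add [rsqm] -> 4 lines: vxx ouawb rsqm bmae
Hunk 6: at line 1 remove [ouawb,rsqm] add [qhbqw] -> 3 lines: vxx qhbqw bmae
Hunk 7: at line 1 remove [qhbqw] add [nkl] -> 3 lines: vxx nkl bmae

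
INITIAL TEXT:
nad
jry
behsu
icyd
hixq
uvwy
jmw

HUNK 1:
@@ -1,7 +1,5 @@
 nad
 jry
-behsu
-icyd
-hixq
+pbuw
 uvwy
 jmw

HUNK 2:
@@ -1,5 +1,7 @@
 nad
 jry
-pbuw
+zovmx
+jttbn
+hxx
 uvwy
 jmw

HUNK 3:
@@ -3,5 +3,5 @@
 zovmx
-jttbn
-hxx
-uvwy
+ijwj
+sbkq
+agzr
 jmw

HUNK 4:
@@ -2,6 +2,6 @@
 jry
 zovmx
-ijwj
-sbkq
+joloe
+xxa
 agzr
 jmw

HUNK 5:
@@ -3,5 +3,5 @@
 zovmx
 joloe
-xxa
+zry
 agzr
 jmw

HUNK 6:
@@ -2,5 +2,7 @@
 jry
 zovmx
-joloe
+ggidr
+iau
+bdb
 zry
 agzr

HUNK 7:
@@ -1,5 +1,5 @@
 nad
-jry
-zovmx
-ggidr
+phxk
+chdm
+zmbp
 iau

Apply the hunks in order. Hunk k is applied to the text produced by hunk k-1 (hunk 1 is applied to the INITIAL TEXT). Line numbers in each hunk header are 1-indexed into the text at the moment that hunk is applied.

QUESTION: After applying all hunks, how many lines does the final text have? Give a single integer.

Hunk 1: at line 1 remove [behsu,icyd,hixq] add [pbuw] -> 5 lines: nad jry pbuw uvwy jmw
Hunk 2: at line 1 remove [pbuw] add [zovmx,jttbn,hxx] -> 7 lines: nad jry zovmx jttbn hxx uvwy jmw
Hunk 3: at line 3 remove [jttbn,hxx,uvwy] add [ijwj,sbkq,agzr] -> 7 lines: nad jry zovmx ijwj sbkq agzr jmw
Hunk 4: at line 2 remove [ijwj,sbkq] add [joloe,xxa] -> 7 lines: nad jry zovmx joloe xxa agzr jmw
Hunk 5: at line 3 remove [xxa] add [zry] -> 7 lines: nad jry zovmx joloe zry agzr jmw
Hunk 6: at line 2 remove [joloe] add [ggidr,iau,bdb] -> 9 lines: nad jry zovmx ggidr iau bdb zry agzr jmw
Hunk 7: at line 1 remove [jry,zovmx,ggidr] add [phxk,chdm,zmbp] -> 9 lines: nad phxk chdm zmbp iau bdb zry agzr jmw
Final line count: 9

Answer: 9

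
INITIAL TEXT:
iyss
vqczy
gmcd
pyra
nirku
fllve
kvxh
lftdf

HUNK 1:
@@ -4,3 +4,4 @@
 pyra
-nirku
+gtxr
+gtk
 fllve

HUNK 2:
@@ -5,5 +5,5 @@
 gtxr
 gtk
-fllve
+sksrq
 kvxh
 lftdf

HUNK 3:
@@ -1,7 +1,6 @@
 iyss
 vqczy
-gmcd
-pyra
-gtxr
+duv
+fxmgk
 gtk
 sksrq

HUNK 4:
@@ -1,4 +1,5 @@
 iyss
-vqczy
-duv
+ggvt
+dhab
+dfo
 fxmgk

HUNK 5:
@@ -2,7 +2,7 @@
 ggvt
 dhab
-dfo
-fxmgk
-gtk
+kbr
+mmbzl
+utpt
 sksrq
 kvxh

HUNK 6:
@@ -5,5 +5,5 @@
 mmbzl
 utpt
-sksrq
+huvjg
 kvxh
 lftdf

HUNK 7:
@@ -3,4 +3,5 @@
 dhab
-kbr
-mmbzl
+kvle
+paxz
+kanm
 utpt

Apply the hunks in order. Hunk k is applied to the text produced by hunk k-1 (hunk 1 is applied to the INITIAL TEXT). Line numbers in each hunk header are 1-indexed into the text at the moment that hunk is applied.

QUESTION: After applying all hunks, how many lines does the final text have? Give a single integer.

Hunk 1: at line 4 remove [nirku] add [gtxr,gtk] -> 9 lines: iyss vqczy gmcd pyra gtxr gtk fllve kvxh lftdf
Hunk 2: at line 5 remove [fllve] add [sksrq] -> 9 lines: iyss vqczy gmcd pyra gtxr gtk sksrq kvxh lftdf
Hunk 3: at line 1 remove [gmcd,pyra,gtxr] add [duv,fxmgk] -> 8 lines: iyss vqczy duv fxmgk gtk sksrq kvxh lftdf
Hunk 4: at line 1 remove [vqczy,duv] add [ggvt,dhab,dfo] -> 9 lines: iyss ggvt dhab dfo fxmgk gtk sksrq kvxh lftdf
Hunk 5: at line 2 remove [dfo,fxmgk,gtk] add [kbr,mmbzl,utpt] -> 9 lines: iyss ggvt dhab kbr mmbzl utpt sksrq kvxh lftdf
Hunk 6: at line 5 remove [sksrq] add [huvjg] -> 9 lines: iyss ggvt dhab kbr mmbzl utpt huvjg kvxh lftdf
Hunk 7: at line 3 remove [kbr,mmbzl] add [kvle,paxz,kanm] -> 10 lines: iyss ggvt dhab kvle paxz kanm utpt huvjg kvxh lftdf
Final line count: 10

Answer: 10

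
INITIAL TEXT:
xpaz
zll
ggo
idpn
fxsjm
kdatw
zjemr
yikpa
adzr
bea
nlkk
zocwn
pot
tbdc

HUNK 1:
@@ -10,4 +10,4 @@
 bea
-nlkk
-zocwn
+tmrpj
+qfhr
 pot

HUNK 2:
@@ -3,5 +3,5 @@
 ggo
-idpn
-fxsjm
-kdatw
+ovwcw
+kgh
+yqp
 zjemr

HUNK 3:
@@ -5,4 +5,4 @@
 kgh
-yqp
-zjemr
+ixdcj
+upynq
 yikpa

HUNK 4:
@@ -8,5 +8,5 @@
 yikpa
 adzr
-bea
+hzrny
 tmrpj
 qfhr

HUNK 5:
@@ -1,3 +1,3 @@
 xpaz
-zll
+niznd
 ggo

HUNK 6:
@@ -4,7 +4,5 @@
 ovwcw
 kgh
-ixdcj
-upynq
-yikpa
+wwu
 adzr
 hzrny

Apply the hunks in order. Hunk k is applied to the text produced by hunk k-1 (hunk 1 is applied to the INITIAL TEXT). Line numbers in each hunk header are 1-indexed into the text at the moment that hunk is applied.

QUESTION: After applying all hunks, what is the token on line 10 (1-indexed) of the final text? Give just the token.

Hunk 1: at line 10 remove [nlkk,zocwn] add [tmrpj,qfhr] -> 14 lines: xpaz zll ggo idpn fxsjm kdatw zjemr yikpa adzr bea tmrpj qfhr pot tbdc
Hunk 2: at line 3 remove [idpn,fxsjm,kdatw] add [ovwcw,kgh,yqp] -> 14 lines: xpaz zll ggo ovwcw kgh yqp zjemr yikpa adzr bea tmrpj qfhr pot tbdc
Hunk 3: at line 5 remove [yqp,zjemr] add [ixdcj,upynq] -> 14 lines: xpaz zll ggo ovwcw kgh ixdcj upynq yikpa adzr bea tmrpj qfhr pot tbdc
Hunk 4: at line 8 remove [bea] add [hzrny] -> 14 lines: xpaz zll ggo ovwcw kgh ixdcj upynq yikpa adzr hzrny tmrpj qfhr pot tbdc
Hunk 5: at line 1 remove [zll] add [niznd] -> 14 lines: xpaz niznd ggo ovwcw kgh ixdcj upynq yikpa adzr hzrny tmrpj qfhr pot tbdc
Hunk 6: at line 4 remove [ixdcj,upynq,yikpa] add [wwu] -> 12 lines: xpaz niznd ggo ovwcw kgh wwu adzr hzrny tmrpj qfhr pot tbdc
Final line 10: qfhr

Answer: qfhr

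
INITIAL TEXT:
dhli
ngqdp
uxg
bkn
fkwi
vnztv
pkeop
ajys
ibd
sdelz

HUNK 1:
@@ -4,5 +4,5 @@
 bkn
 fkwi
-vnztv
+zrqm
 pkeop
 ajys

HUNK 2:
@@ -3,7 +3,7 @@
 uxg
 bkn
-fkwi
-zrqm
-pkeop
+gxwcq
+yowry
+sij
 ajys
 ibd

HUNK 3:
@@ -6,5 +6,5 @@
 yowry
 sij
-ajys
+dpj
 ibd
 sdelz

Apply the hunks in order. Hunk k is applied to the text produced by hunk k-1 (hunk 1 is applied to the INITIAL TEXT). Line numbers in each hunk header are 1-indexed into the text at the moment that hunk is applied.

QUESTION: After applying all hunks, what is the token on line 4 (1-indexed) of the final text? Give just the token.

Hunk 1: at line 4 remove [vnztv] add [zrqm] -> 10 lines: dhli ngqdp uxg bkn fkwi zrqm pkeop ajys ibd sdelz
Hunk 2: at line 3 remove [fkwi,zrqm,pkeop] add [gxwcq,yowry,sij] -> 10 lines: dhli ngqdp uxg bkn gxwcq yowry sij ajys ibd sdelz
Hunk 3: at line 6 remove [ajys] add [dpj] -> 10 lines: dhli ngqdp uxg bkn gxwcq yowry sij dpj ibd sdelz
Final line 4: bkn

Answer: bkn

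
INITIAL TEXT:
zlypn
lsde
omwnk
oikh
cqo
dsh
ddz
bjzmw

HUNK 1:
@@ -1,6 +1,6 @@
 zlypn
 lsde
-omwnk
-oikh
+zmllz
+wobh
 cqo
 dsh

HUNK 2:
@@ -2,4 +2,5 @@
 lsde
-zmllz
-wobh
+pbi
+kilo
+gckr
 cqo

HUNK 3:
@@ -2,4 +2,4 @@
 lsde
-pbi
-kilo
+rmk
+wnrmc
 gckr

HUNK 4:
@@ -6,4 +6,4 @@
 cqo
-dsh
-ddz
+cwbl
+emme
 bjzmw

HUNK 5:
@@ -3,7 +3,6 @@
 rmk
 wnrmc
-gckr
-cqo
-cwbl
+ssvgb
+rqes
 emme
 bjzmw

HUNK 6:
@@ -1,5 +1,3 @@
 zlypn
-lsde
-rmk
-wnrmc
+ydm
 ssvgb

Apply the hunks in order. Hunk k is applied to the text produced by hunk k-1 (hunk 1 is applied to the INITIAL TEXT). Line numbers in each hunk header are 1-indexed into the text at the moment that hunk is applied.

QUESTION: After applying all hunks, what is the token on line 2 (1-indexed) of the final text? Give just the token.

Answer: ydm

Derivation:
Hunk 1: at line 1 remove [omwnk,oikh] add [zmllz,wobh] -> 8 lines: zlypn lsde zmllz wobh cqo dsh ddz bjzmw
Hunk 2: at line 2 remove [zmllz,wobh] add [pbi,kilo,gckr] -> 9 lines: zlypn lsde pbi kilo gckr cqo dsh ddz bjzmw
Hunk 3: at line 2 remove [pbi,kilo] add [rmk,wnrmc] -> 9 lines: zlypn lsde rmk wnrmc gckr cqo dsh ddz bjzmw
Hunk 4: at line 6 remove [dsh,ddz] add [cwbl,emme] -> 9 lines: zlypn lsde rmk wnrmc gckr cqo cwbl emme bjzmw
Hunk 5: at line 3 remove [gckr,cqo,cwbl] add [ssvgb,rqes] -> 8 lines: zlypn lsde rmk wnrmc ssvgb rqes emme bjzmw
Hunk 6: at line 1 remove [lsde,rmk,wnrmc] add [ydm] -> 6 lines: zlypn ydm ssvgb rqes emme bjzmw
Final line 2: ydm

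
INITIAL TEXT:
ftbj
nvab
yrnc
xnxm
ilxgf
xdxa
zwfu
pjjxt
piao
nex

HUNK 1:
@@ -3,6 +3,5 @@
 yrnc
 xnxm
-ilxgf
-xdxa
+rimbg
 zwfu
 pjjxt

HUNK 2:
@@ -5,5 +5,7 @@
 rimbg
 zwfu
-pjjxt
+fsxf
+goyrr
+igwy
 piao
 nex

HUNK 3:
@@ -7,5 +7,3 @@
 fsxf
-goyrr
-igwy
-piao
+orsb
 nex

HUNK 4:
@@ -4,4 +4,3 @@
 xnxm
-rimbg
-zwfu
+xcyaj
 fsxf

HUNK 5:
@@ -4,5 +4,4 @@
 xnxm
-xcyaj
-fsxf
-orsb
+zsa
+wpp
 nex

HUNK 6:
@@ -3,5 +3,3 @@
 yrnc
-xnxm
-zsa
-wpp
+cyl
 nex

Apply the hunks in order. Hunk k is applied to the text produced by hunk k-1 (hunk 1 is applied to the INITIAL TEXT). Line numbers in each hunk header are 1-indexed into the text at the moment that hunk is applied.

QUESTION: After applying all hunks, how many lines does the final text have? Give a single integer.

Hunk 1: at line 3 remove [ilxgf,xdxa] add [rimbg] -> 9 lines: ftbj nvab yrnc xnxm rimbg zwfu pjjxt piao nex
Hunk 2: at line 5 remove [pjjxt] add [fsxf,goyrr,igwy] -> 11 lines: ftbj nvab yrnc xnxm rimbg zwfu fsxf goyrr igwy piao nex
Hunk 3: at line 7 remove [goyrr,igwy,piao] add [orsb] -> 9 lines: ftbj nvab yrnc xnxm rimbg zwfu fsxf orsb nex
Hunk 4: at line 4 remove [rimbg,zwfu] add [xcyaj] -> 8 lines: ftbj nvab yrnc xnxm xcyaj fsxf orsb nex
Hunk 5: at line 4 remove [xcyaj,fsxf,orsb] add [zsa,wpp] -> 7 lines: ftbj nvab yrnc xnxm zsa wpp nex
Hunk 6: at line 3 remove [xnxm,zsa,wpp] add [cyl] -> 5 lines: ftbj nvab yrnc cyl nex
Final line count: 5

Answer: 5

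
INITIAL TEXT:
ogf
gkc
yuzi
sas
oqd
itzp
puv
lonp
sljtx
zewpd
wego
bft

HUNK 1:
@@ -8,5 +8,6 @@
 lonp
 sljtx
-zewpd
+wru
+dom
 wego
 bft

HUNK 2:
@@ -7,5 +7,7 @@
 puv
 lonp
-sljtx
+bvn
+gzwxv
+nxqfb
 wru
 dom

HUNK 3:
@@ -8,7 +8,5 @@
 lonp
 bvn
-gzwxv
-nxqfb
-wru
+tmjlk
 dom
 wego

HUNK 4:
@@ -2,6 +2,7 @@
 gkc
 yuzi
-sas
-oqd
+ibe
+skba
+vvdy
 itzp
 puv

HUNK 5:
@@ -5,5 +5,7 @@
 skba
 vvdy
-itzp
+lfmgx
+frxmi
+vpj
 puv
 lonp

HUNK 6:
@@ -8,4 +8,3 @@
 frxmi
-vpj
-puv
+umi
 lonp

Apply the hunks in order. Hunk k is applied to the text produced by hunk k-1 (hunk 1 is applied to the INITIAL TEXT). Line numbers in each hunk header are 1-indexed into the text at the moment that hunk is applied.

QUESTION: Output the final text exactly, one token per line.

Hunk 1: at line 8 remove [zewpd] add [wru,dom] -> 13 lines: ogf gkc yuzi sas oqd itzp puv lonp sljtx wru dom wego bft
Hunk 2: at line 7 remove [sljtx] add [bvn,gzwxv,nxqfb] -> 15 lines: ogf gkc yuzi sas oqd itzp puv lonp bvn gzwxv nxqfb wru dom wego bft
Hunk 3: at line 8 remove [gzwxv,nxqfb,wru] add [tmjlk] -> 13 lines: ogf gkc yuzi sas oqd itzp puv lonp bvn tmjlk dom wego bft
Hunk 4: at line 2 remove [sas,oqd] add [ibe,skba,vvdy] -> 14 lines: ogf gkc yuzi ibe skba vvdy itzp puv lonp bvn tmjlk dom wego bft
Hunk 5: at line 5 remove [itzp] add [lfmgx,frxmi,vpj] -> 16 lines: ogf gkc yuzi ibe skba vvdy lfmgx frxmi vpj puv lonp bvn tmjlk dom wego bft
Hunk 6: at line 8 remove [vpj,puv] add [umi] -> 15 lines: ogf gkc yuzi ibe skba vvdy lfmgx frxmi umi lonp bvn tmjlk dom wego bft

Answer: ogf
gkc
yuzi
ibe
skba
vvdy
lfmgx
frxmi
umi
lonp
bvn
tmjlk
dom
wego
bft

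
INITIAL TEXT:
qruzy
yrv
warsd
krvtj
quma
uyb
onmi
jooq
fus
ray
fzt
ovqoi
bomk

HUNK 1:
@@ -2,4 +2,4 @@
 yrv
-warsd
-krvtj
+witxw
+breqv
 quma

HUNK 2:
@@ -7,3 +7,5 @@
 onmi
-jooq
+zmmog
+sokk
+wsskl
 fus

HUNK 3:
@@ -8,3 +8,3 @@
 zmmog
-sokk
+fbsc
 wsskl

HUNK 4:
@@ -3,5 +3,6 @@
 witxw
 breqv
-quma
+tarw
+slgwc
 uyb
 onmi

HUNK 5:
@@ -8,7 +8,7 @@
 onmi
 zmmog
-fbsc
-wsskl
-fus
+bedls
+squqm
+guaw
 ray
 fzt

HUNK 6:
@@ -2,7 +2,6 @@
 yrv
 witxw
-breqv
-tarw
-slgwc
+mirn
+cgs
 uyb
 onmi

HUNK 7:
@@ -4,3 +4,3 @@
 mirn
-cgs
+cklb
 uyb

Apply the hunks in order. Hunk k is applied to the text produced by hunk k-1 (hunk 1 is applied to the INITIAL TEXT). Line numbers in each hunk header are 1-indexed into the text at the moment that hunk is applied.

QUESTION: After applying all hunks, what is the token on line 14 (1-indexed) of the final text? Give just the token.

Answer: ovqoi

Derivation:
Hunk 1: at line 2 remove [warsd,krvtj] add [witxw,breqv] -> 13 lines: qruzy yrv witxw breqv quma uyb onmi jooq fus ray fzt ovqoi bomk
Hunk 2: at line 7 remove [jooq] add [zmmog,sokk,wsskl] -> 15 lines: qruzy yrv witxw breqv quma uyb onmi zmmog sokk wsskl fus ray fzt ovqoi bomk
Hunk 3: at line 8 remove [sokk] add [fbsc] -> 15 lines: qruzy yrv witxw breqv quma uyb onmi zmmog fbsc wsskl fus ray fzt ovqoi bomk
Hunk 4: at line 3 remove [quma] add [tarw,slgwc] -> 16 lines: qruzy yrv witxw breqv tarw slgwc uyb onmi zmmog fbsc wsskl fus ray fzt ovqoi bomk
Hunk 5: at line 8 remove [fbsc,wsskl,fus] add [bedls,squqm,guaw] -> 16 lines: qruzy yrv witxw breqv tarw slgwc uyb onmi zmmog bedls squqm guaw ray fzt ovqoi bomk
Hunk 6: at line 2 remove [breqv,tarw,slgwc] add [mirn,cgs] -> 15 lines: qruzy yrv witxw mirn cgs uyb onmi zmmog bedls squqm guaw ray fzt ovqoi bomk
Hunk 7: at line 4 remove [cgs] add [cklb] -> 15 lines: qruzy yrv witxw mirn cklb uyb onmi zmmog bedls squqm guaw ray fzt ovqoi bomk
Final line 14: ovqoi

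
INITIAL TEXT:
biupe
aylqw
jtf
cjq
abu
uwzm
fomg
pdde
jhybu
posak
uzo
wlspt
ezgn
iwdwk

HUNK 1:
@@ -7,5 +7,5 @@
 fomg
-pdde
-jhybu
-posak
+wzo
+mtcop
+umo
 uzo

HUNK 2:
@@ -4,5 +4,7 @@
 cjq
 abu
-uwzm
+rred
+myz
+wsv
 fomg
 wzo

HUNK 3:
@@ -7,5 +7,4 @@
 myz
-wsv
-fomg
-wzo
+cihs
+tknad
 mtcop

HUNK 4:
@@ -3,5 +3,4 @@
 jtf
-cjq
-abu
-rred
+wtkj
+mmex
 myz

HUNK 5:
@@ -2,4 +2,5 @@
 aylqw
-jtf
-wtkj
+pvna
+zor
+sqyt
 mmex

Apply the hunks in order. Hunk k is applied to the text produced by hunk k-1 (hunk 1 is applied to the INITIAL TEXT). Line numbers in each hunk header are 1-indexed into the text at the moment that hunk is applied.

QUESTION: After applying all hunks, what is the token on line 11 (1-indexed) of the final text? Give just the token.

Answer: umo

Derivation:
Hunk 1: at line 7 remove [pdde,jhybu,posak] add [wzo,mtcop,umo] -> 14 lines: biupe aylqw jtf cjq abu uwzm fomg wzo mtcop umo uzo wlspt ezgn iwdwk
Hunk 2: at line 4 remove [uwzm] add [rred,myz,wsv] -> 16 lines: biupe aylqw jtf cjq abu rred myz wsv fomg wzo mtcop umo uzo wlspt ezgn iwdwk
Hunk 3: at line 7 remove [wsv,fomg,wzo] add [cihs,tknad] -> 15 lines: biupe aylqw jtf cjq abu rred myz cihs tknad mtcop umo uzo wlspt ezgn iwdwk
Hunk 4: at line 3 remove [cjq,abu,rred] add [wtkj,mmex] -> 14 lines: biupe aylqw jtf wtkj mmex myz cihs tknad mtcop umo uzo wlspt ezgn iwdwk
Hunk 5: at line 2 remove [jtf,wtkj] add [pvna,zor,sqyt] -> 15 lines: biupe aylqw pvna zor sqyt mmex myz cihs tknad mtcop umo uzo wlspt ezgn iwdwk
Final line 11: umo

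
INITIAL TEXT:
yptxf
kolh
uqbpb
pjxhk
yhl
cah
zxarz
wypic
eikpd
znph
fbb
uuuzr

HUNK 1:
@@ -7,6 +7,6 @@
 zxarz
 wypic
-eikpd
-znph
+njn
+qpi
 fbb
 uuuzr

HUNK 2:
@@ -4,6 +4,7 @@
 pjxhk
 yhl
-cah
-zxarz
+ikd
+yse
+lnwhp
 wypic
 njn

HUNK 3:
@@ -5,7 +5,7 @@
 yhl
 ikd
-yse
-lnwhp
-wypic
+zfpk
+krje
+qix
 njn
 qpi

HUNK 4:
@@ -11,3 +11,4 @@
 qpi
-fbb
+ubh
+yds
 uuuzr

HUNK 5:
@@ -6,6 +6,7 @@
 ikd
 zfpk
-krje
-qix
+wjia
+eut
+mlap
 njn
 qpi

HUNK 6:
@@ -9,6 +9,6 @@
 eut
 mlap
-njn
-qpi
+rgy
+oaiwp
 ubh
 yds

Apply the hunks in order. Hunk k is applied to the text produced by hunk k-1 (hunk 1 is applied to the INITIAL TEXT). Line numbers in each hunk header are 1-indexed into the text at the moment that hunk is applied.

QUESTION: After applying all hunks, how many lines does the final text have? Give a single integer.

Hunk 1: at line 7 remove [eikpd,znph] add [njn,qpi] -> 12 lines: yptxf kolh uqbpb pjxhk yhl cah zxarz wypic njn qpi fbb uuuzr
Hunk 2: at line 4 remove [cah,zxarz] add [ikd,yse,lnwhp] -> 13 lines: yptxf kolh uqbpb pjxhk yhl ikd yse lnwhp wypic njn qpi fbb uuuzr
Hunk 3: at line 5 remove [yse,lnwhp,wypic] add [zfpk,krje,qix] -> 13 lines: yptxf kolh uqbpb pjxhk yhl ikd zfpk krje qix njn qpi fbb uuuzr
Hunk 4: at line 11 remove [fbb] add [ubh,yds] -> 14 lines: yptxf kolh uqbpb pjxhk yhl ikd zfpk krje qix njn qpi ubh yds uuuzr
Hunk 5: at line 6 remove [krje,qix] add [wjia,eut,mlap] -> 15 lines: yptxf kolh uqbpb pjxhk yhl ikd zfpk wjia eut mlap njn qpi ubh yds uuuzr
Hunk 6: at line 9 remove [njn,qpi] add [rgy,oaiwp] -> 15 lines: yptxf kolh uqbpb pjxhk yhl ikd zfpk wjia eut mlap rgy oaiwp ubh yds uuuzr
Final line count: 15

Answer: 15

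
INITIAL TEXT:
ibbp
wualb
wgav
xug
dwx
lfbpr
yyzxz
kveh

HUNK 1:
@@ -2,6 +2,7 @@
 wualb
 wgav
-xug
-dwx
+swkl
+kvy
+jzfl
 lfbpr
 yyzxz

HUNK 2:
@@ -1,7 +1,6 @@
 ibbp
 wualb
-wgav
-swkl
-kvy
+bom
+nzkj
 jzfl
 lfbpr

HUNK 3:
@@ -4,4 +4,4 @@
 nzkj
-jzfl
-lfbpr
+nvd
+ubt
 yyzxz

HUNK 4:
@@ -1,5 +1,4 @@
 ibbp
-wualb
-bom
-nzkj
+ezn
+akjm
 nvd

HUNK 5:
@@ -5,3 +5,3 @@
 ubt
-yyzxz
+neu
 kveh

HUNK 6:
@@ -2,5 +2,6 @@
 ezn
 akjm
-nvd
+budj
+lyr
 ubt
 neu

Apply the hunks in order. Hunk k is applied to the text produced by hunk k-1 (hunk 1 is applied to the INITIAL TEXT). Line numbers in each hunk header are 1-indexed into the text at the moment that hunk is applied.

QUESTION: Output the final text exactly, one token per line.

Answer: ibbp
ezn
akjm
budj
lyr
ubt
neu
kveh

Derivation:
Hunk 1: at line 2 remove [xug,dwx] add [swkl,kvy,jzfl] -> 9 lines: ibbp wualb wgav swkl kvy jzfl lfbpr yyzxz kveh
Hunk 2: at line 1 remove [wgav,swkl,kvy] add [bom,nzkj] -> 8 lines: ibbp wualb bom nzkj jzfl lfbpr yyzxz kveh
Hunk 3: at line 4 remove [jzfl,lfbpr] add [nvd,ubt] -> 8 lines: ibbp wualb bom nzkj nvd ubt yyzxz kveh
Hunk 4: at line 1 remove [wualb,bom,nzkj] add [ezn,akjm] -> 7 lines: ibbp ezn akjm nvd ubt yyzxz kveh
Hunk 5: at line 5 remove [yyzxz] add [neu] -> 7 lines: ibbp ezn akjm nvd ubt neu kveh
Hunk 6: at line 2 remove [nvd] add [budj,lyr] -> 8 lines: ibbp ezn akjm budj lyr ubt neu kveh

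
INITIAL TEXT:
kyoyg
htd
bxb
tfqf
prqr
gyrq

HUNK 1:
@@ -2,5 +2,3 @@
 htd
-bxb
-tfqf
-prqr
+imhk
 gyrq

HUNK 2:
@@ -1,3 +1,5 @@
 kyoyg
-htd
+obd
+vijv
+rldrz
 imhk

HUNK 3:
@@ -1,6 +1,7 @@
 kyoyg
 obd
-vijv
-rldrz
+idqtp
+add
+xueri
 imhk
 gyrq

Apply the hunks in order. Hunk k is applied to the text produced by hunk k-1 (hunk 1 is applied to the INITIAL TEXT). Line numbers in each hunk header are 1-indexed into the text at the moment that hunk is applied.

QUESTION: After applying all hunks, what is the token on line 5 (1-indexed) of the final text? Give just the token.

Hunk 1: at line 2 remove [bxb,tfqf,prqr] add [imhk] -> 4 lines: kyoyg htd imhk gyrq
Hunk 2: at line 1 remove [htd] add [obd,vijv,rldrz] -> 6 lines: kyoyg obd vijv rldrz imhk gyrq
Hunk 3: at line 1 remove [vijv,rldrz] add [idqtp,add,xueri] -> 7 lines: kyoyg obd idqtp add xueri imhk gyrq
Final line 5: xueri

Answer: xueri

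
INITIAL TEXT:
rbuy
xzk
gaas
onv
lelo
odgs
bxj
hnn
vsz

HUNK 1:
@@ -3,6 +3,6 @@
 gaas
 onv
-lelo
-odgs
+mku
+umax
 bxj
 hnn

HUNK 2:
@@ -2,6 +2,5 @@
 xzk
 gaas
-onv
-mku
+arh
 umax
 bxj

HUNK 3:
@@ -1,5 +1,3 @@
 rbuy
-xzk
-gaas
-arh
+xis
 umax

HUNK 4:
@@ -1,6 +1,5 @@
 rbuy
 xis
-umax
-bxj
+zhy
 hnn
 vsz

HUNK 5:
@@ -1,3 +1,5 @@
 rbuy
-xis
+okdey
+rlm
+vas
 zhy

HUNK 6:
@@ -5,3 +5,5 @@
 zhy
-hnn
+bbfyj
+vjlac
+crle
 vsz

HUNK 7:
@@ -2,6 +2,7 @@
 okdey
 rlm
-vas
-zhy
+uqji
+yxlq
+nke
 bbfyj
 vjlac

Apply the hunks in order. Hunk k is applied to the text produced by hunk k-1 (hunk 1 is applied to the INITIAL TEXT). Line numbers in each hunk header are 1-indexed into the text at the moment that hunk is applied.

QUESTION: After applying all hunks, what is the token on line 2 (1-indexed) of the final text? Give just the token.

Answer: okdey

Derivation:
Hunk 1: at line 3 remove [lelo,odgs] add [mku,umax] -> 9 lines: rbuy xzk gaas onv mku umax bxj hnn vsz
Hunk 2: at line 2 remove [onv,mku] add [arh] -> 8 lines: rbuy xzk gaas arh umax bxj hnn vsz
Hunk 3: at line 1 remove [xzk,gaas,arh] add [xis] -> 6 lines: rbuy xis umax bxj hnn vsz
Hunk 4: at line 1 remove [umax,bxj] add [zhy] -> 5 lines: rbuy xis zhy hnn vsz
Hunk 5: at line 1 remove [xis] add [okdey,rlm,vas] -> 7 lines: rbuy okdey rlm vas zhy hnn vsz
Hunk 6: at line 5 remove [hnn] add [bbfyj,vjlac,crle] -> 9 lines: rbuy okdey rlm vas zhy bbfyj vjlac crle vsz
Hunk 7: at line 2 remove [vas,zhy] add [uqji,yxlq,nke] -> 10 lines: rbuy okdey rlm uqji yxlq nke bbfyj vjlac crle vsz
Final line 2: okdey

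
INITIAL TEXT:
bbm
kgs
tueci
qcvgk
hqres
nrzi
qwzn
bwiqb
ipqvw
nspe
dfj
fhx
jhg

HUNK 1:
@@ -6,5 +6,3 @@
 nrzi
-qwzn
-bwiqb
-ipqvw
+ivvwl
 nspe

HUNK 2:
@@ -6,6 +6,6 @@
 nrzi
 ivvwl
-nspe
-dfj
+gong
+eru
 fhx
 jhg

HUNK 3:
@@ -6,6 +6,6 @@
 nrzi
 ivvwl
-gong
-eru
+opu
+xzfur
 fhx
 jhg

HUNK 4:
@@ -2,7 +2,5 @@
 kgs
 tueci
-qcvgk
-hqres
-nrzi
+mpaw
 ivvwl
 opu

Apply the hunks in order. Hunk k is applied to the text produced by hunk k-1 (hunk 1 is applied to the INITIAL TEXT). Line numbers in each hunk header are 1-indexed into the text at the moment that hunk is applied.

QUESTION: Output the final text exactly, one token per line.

Answer: bbm
kgs
tueci
mpaw
ivvwl
opu
xzfur
fhx
jhg

Derivation:
Hunk 1: at line 6 remove [qwzn,bwiqb,ipqvw] add [ivvwl] -> 11 lines: bbm kgs tueci qcvgk hqres nrzi ivvwl nspe dfj fhx jhg
Hunk 2: at line 6 remove [nspe,dfj] add [gong,eru] -> 11 lines: bbm kgs tueci qcvgk hqres nrzi ivvwl gong eru fhx jhg
Hunk 3: at line 6 remove [gong,eru] add [opu,xzfur] -> 11 lines: bbm kgs tueci qcvgk hqres nrzi ivvwl opu xzfur fhx jhg
Hunk 4: at line 2 remove [qcvgk,hqres,nrzi] add [mpaw] -> 9 lines: bbm kgs tueci mpaw ivvwl opu xzfur fhx jhg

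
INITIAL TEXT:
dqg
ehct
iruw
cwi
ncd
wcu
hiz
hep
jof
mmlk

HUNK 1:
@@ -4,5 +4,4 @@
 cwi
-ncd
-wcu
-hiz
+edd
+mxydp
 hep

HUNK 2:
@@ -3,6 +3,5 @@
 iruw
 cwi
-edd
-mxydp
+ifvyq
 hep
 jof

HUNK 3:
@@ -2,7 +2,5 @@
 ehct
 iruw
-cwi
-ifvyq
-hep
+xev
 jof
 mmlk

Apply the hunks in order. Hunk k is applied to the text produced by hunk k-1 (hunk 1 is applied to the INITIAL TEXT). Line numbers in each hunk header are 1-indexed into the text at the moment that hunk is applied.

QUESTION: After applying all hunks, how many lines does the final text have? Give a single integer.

Answer: 6

Derivation:
Hunk 1: at line 4 remove [ncd,wcu,hiz] add [edd,mxydp] -> 9 lines: dqg ehct iruw cwi edd mxydp hep jof mmlk
Hunk 2: at line 3 remove [edd,mxydp] add [ifvyq] -> 8 lines: dqg ehct iruw cwi ifvyq hep jof mmlk
Hunk 3: at line 2 remove [cwi,ifvyq,hep] add [xev] -> 6 lines: dqg ehct iruw xev jof mmlk
Final line count: 6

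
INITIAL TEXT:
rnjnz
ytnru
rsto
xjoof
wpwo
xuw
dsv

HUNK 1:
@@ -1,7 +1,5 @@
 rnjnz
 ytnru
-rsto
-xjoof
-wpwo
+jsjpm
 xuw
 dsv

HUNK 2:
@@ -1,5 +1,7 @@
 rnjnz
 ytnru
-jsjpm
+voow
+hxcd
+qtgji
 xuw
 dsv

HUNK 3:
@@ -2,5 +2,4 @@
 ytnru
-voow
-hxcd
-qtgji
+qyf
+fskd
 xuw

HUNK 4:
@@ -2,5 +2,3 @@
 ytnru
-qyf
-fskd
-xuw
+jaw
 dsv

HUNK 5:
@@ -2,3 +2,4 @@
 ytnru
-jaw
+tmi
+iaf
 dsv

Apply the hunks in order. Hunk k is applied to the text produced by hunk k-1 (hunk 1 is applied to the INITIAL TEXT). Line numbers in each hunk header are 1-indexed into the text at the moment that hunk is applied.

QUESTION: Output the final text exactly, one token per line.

Hunk 1: at line 1 remove [rsto,xjoof,wpwo] add [jsjpm] -> 5 lines: rnjnz ytnru jsjpm xuw dsv
Hunk 2: at line 1 remove [jsjpm] add [voow,hxcd,qtgji] -> 7 lines: rnjnz ytnru voow hxcd qtgji xuw dsv
Hunk 3: at line 2 remove [voow,hxcd,qtgji] add [qyf,fskd] -> 6 lines: rnjnz ytnru qyf fskd xuw dsv
Hunk 4: at line 2 remove [qyf,fskd,xuw] add [jaw] -> 4 lines: rnjnz ytnru jaw dsv
Hunk 5: at line 2 remove [jaw] add [tmi,iaf] -> 5 lines: rnjnz ytnru tmi iaf dsv

Answer: rnjnz
ytnru
tmi
iaf
dsv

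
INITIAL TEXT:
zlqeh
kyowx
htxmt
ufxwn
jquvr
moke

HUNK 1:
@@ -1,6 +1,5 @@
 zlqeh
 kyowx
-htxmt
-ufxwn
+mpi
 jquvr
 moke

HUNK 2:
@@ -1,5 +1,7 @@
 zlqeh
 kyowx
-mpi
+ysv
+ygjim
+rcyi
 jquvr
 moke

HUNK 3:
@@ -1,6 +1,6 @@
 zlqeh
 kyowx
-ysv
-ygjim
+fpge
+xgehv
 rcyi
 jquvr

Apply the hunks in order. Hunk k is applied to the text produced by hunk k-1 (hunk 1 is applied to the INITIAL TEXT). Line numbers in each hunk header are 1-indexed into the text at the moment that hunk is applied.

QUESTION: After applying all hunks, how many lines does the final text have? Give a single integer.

Answer: 7

Derivation:
Hunk 1: at line 1 remove [htxmt,ufxwn] add [mpi] -> 5 lines: zlqeh kyowx mpi jquvr moke
Hunk 2: at line 1 remove [mpi] add [ysv,ygjim,rcyi] -> 7 lines: zlqeh kyowx ysv ygjim rcyi jquvr moke
Hunk 3: at line 1 remove [ysv,ygjim] add [fpge,xgehv] -> 7 lines: zlqeh kyowx fpge xgehv rcyi jquvr moke
Final line count: 7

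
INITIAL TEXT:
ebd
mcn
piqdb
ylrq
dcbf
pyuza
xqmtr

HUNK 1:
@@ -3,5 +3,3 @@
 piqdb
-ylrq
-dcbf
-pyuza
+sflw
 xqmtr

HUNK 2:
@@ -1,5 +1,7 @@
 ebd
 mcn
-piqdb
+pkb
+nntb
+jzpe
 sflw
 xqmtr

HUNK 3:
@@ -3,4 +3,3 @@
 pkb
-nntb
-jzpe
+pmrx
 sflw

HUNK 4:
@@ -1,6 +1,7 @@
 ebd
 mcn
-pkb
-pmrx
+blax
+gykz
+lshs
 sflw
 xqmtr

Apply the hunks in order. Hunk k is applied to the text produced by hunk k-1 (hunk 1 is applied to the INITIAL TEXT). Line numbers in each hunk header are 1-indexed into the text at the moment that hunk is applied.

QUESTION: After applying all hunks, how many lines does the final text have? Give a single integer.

Hunk 1: at line 3 remove [ylrq,dcbf,pyuza] add [sflw] -> 5 lines: ebd mcn piqdb sflw xqmtr
Hunk 2: at line 1 remove [piqdb] add [pkb,nntb,jzpe] -> 7 lines: ebd mcn pkb nntb jzpe sflw xqmtr
Hunk 3: at line 3 remove [nntb,jzpe] add [pmrx] -> 6 lines: ebd mcn pkb pmrx sflw xqmtr
Hunk 4: at line 1 remove [pkb,pmrx] add [blax,gykz,lshs] -> 7 lines: ebd mcn blax gykz lshs sflw xqmtr
Final line count: 7

Answer: 7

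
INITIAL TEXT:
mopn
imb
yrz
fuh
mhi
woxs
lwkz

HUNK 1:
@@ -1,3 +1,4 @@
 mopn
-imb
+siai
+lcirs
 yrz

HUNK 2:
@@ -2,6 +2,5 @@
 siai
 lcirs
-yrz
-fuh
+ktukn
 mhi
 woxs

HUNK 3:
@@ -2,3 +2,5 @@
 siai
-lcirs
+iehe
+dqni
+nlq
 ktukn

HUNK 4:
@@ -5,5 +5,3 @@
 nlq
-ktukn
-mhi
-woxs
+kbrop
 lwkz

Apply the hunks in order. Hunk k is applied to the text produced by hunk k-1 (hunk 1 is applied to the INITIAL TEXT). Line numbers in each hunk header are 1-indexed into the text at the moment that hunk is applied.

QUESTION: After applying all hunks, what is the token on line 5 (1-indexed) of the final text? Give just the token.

Hunk 1: at line 1 remove [imb] add [siai,lcirs] -> 8 lines: mopn siai lcirs yrz fuh mhi woxs lwkz
Hunk 2: at line 2 remove [yrz,fuh] add [ktukn] -> 7 lines: mopn siai lcirs ktukn mhi woxs lwkz
Hunk 3: at line 2 remove [lcirs] add [iehe,dqni,nlq] -> 9 lines: mopn siai iehe dqni nlq ktukn mhi woxs lwkz
Hunk 4: at line 5 remove [ktukn,mhi,woxs] add [kbrop] -> 7 lines: mopn siai iehe dqni nlq kbrop lwkz
Final line 5: nlq

Answer: nlq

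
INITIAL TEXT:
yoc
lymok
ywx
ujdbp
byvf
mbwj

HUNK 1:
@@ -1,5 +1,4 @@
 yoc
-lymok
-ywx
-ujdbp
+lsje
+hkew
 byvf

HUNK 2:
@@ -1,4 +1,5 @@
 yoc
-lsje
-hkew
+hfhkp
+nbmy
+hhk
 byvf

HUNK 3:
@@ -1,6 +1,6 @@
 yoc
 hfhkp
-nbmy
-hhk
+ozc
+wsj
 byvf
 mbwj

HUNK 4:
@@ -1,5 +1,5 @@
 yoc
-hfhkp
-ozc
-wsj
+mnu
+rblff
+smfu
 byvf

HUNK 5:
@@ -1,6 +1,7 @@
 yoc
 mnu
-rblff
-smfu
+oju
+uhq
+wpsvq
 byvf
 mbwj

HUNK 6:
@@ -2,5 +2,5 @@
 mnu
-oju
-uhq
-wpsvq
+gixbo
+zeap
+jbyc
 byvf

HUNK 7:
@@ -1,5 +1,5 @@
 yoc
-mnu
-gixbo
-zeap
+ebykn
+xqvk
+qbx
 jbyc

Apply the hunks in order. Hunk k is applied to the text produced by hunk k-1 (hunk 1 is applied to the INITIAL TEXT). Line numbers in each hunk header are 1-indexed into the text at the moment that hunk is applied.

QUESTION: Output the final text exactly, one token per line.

Hunk 1: at line 1 remove [lymok,ywx,ujdbp] add [lsje,hkew] -> 5 lines: yoc lsje hkew byvf mbwj
Hunk 2: at line 1 remove [lsje,hkew] add [hfhkp,nbmy,hhk] -> 6 lines: yoc hfhkp nbmy hhk byvf mbwj
Hunk 3: at line 1 remove [nbmy,hhk] add [ozc,wsj] -> 6 lines: yoc hfhkp ozc wsj byvf mbwj
Hunk 4: at line 1 remove [hfhkp,ozc,wsj] add [mnu,rblff,smfu] -> 6 lines: yoc mnu rblff smfu byvf mbwj
Hunk 5: at line 1 remove [rblff,smfu] add [oju,uhq,wpsvq] -> 7 lines: yoc mnu oju uhq wpsvq byvf mbwj
Hunk 6: at line 2 remove [oju,uhq,wpsvq] add [gixbo,zeap,jbyc] -> 7 lines: yoc mnu gixbo zeap jbyc byvf mbwj
Hunk 7: at line 1 remove [mnu,gixbo,zeap] add [ebykn,xqvk,qbx] -> 7 lines: yoc ebykn xqvk qbx jbyc byvf mbwj

Answer: yoc
ebykn
xqvk
qbx
jbyc
byvf
mbwj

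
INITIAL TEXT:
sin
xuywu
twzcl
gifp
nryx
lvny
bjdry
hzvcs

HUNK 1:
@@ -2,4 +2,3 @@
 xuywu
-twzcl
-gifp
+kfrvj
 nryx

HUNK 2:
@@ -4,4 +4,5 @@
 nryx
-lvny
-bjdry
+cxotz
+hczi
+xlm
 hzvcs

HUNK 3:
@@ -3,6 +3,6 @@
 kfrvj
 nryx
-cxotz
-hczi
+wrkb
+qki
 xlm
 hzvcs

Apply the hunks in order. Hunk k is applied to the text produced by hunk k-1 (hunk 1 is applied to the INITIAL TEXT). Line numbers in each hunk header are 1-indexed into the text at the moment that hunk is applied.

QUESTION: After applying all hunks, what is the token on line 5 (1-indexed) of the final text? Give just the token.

Hunk 1: at line 2 remove [twzcl,gifp] add [kfrvj] -> 7 lines: sin xuywu kfrvj nryx lvny bjdry hzvcs
Hunk 2: at line 4 remove [lvny,bjdry] add [cxotz,hczi,xlm] -> 8 lines: sin xuywu kfrvj nryx cxotz hczi xlm hzvcs
Hunk 3: at line 3 remove [cxotz,hczi] add [wrkb,qki] -> 8 lines: sin xuywu kfrvj nryx wrkb qki xlm hzvcs
Final line 5: wrkb

Answer: wrkb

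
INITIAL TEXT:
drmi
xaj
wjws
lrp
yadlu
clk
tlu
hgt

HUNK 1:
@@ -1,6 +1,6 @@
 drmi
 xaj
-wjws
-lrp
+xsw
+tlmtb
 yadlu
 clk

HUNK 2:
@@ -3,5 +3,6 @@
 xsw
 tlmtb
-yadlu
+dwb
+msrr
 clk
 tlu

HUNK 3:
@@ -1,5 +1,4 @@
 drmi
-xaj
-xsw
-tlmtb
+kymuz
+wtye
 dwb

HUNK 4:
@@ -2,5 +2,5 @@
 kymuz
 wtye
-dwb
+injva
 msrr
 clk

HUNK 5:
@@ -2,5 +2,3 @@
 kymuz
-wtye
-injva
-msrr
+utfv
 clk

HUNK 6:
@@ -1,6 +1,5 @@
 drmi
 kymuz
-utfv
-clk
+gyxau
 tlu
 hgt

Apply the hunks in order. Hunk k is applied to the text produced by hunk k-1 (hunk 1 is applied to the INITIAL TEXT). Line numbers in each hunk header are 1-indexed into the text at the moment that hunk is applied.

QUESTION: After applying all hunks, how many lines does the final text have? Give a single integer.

Hunk 1: at line 1 remove [wjws,lrp] add [xsw,tlmtb] -> 8 lines: drmi xaj xsw tlmtb yadlu clk tlu hgt
Hunk 2: at line 3 remove [yadlu] add [dwb,msrr] -> 9 lines: drmi xaj xsw tlmtb dwb msrr clk tlu hgt
Hunk 3: at line 1 remove [xaj,xsw,tlmtb] add [kymuz,wtye] -> 8 lines: drmi kymuz wtye dwb msrr clk tlu hgt
Hunk 4: at line 2 remove [dwb] add [injva] -> 8 lines: drmi kymuz wtye injva msrr clk tlu hgt
Hunk 5: at line 2 remove [wtye,injva,msrr] add [utfv] -> 6 lines: drmi kymuz utfv clk tlu hgt
Hunk 6: at line 1 remove [utfv,clk] add [gyxau] -> 5 lines: drmi kymuz gyxau tlu hgt
Final line count: 5

Answer: 5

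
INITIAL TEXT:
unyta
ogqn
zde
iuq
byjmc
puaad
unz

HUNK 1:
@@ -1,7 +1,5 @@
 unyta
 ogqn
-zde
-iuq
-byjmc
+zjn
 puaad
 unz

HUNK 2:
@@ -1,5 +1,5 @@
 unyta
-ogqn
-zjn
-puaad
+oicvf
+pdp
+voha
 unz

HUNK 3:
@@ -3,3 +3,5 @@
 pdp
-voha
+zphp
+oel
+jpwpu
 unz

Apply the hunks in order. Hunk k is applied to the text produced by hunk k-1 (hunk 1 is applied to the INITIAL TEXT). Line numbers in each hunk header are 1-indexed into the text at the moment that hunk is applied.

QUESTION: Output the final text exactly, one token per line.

Hunk 1: at line 1 remove [zde,iuq,byjmc] add [zjn] -> 5 lines: unyta ogqn zjn puaad unz
Hunk 2: at line 1 remove [ogqn,zjn,puaad] add [oicvf,pdp,voha] -> 5 lines: unyta oicvf pdp voha unz
Hunk 3: at line 3 remove [voha] add [zphp,oel,jpwpu] -> 7 lines: unyta oicvf pdp zphp oel jpwpu unz

Answer: unyta
oicvf
pdp
zphp
oel
jpwpu
unz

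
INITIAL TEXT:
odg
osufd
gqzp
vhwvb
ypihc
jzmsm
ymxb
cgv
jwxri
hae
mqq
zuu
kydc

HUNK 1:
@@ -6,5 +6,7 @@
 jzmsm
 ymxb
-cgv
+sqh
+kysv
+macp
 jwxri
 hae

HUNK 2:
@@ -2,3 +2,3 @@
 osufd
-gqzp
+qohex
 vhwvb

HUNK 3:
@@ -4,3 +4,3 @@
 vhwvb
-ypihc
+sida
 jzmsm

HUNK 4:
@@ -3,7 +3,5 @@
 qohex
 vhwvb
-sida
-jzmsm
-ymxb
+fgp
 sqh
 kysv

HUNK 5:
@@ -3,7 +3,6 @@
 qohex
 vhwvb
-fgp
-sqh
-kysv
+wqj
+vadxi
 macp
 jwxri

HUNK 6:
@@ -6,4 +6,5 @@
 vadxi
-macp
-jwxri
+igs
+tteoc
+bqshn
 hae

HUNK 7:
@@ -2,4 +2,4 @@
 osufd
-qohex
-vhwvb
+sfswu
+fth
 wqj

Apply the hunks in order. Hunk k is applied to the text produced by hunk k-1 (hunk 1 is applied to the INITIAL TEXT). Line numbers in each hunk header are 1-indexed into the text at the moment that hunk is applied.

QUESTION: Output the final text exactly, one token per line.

Hunk 1: at line 6 remove [cgv] add [sqh,kysv,macp] -> 15 lines: odg osufd gqzp vhwvb ypihc jzmsm ymxb sqh kysv macp jwxri hae mqq zuu kydc
Hunk 2: at line 2 remove [gqzp] add [qohex] -> 15 lines: odg osufd qohex vhwvb ypihc jzmsm ymxb sqh kysv macp jwxri hae mqq zuu kydc
Hunk 3: at line 4 remove [ypihc] add [sida] -> 15 lines: odg osufd qohex vhwvb sida jzmsm ymxb sqh kysv macp jwxri hae mqq zuu kydc
Hunk 4: at line 3 remove [sida,jzmsm,ymxb] add [fgp] -> 13 lines: odg osufd qohex vhwvb fgp sqh kysv macp jwxri hae mqq zuu kydc
Hunk 5: at line 3 remove [fgp,sqh,kysv] add [wqj,vadxi] -> 12 lines: odg osufd qohex vhwvb wqj vadxi macp jwxri hae mqq zuu kydc
Hunk 6: at line 6 remove [macp,jwxri] add [igs,tteoc,bqshn] -> 13 lines: odg osufd qohex vhwvb wqj vadxi igs tteoc bqshn hae mqq zuu kydc
Hunk 7: at line 2 remove [qohex,vhwvb] add [sfswu,fth] -> 13 lines: odg osufd sfswu fth wqj vadxi igs tteoc bqshn hae mqq zuu kydc

Answer: odg
osufd
sfswu
fth
wqj
vadxi
igs
tteoc
bqshn
hae
mqq
zuu
kydc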